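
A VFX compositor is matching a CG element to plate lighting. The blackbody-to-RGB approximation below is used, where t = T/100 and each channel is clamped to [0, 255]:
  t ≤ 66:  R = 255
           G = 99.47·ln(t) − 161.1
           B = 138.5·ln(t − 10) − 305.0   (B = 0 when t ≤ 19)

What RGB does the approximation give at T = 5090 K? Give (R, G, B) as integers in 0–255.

t = 5090/100 = 50.9; the t ≤ 66 branch applies.
R = 255 by definition for t ≤ 66.
G = 99.47·ln 50.9 − 161.1 = 99.47·3.9299 − 161.1 = 229.803.
B = 138.5·ln(50.9 − 10) − 305.0 = 138.5·ln 40.9 − 305.0 = 138.5·3.7111 − 305.0 = 208.992.
Rounded: (255, 230, 209).

(255, 230, 209)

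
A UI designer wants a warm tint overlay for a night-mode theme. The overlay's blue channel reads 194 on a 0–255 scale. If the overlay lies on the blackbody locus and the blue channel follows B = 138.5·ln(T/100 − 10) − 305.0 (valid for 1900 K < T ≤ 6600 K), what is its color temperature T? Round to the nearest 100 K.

ln(t − 10) = (194 + 305.0) / 138.5 = 3.6029.
t − 10 = e^3.6029 = 36.704, so t = 46.704.
T = 100·t = 4670 K → 4700 K to the nearest 100 K.

4700 K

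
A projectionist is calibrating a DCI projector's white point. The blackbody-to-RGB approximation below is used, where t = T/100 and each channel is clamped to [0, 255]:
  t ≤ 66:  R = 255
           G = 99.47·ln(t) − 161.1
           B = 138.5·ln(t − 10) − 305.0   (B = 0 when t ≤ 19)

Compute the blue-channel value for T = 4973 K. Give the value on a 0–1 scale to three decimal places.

t = 4973/100 = 49.73; the t ≤ 66 branch applies.
B = 138.5·ln(49.73 − 10) − 305.0 = 138.5·ln 39.73 − 305.0 = 138.5·3.6821 − 305.0 = 204.972.
On a 0–1 scale: 204.972/255 = 0.8038 → 0.804.

0.804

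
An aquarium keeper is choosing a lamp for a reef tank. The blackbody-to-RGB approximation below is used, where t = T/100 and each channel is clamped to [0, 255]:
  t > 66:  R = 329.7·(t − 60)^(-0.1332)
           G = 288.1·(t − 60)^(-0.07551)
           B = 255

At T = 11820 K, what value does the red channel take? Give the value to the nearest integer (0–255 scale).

t = 11820/100 = 118.2; the t > 66 branch applies.
R = 329.7·(118.2 − 60)^(-0.1332) = 329.7·58.2^(-0.1332) = 329.7·0.58199 = 191.881.
Rounded: 192.

192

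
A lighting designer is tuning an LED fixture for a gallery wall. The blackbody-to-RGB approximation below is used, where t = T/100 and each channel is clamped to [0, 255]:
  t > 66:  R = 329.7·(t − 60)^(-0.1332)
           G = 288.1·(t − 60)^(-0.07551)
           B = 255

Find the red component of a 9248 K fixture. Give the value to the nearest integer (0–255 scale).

t = 9248/100 = 92.48; the t > 66 branch applies.
R = 329.7·(92.48 − 60)^(-0.1332) = 329.7·32.48^(-0.1332) = 329.7·0.62900 = 207.382.
Rounded: 207.

207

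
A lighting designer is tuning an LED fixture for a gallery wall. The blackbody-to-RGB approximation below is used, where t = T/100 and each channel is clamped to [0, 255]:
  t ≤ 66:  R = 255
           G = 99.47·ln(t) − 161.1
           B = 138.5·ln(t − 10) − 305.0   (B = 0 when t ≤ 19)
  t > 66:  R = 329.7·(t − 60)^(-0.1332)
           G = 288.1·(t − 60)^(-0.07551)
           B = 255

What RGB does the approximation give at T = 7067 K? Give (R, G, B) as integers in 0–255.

t = 7067/100 = 70.67; the t > 66 branch applies.
R = 329.7·(70.67 − 60)^(-0.1332) = 329.7·10.67^(-0.1332) = 329.7·0.72954 = 240.529.
G = 288.1·(70.67 − 60)^(-0.07551) = 288.1·10.67^(-0.07551) = 288.1·0.83630 = 240.939.
B = 255 by definition for t > 66.
Rounded: (241, 241, 255).

(241, 241, 255)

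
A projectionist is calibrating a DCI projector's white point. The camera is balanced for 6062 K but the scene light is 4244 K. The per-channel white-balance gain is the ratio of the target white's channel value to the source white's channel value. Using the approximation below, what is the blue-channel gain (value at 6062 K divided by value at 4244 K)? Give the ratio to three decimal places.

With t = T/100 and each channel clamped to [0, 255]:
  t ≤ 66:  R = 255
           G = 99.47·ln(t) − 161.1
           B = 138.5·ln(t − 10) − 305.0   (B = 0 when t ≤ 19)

1.348

At 4244 K (t = 42.44):
  B = 138.5·ln(42.44 − 10) − 305.0 = 138.5·ln 32.44 − 305.0 = 138.5·3.4794 − 305.0 = 176.896.
At 6062 K (t = 60.62):
  B = 138.5·ln(60.62 − 10) − 305.0 = 138.5·ln 50.62 − 305.0 = 138.5·3.9243 − 305.0 = 238.522.
Gain = 238.522 / 176.896 = 1.3484 → 1.348.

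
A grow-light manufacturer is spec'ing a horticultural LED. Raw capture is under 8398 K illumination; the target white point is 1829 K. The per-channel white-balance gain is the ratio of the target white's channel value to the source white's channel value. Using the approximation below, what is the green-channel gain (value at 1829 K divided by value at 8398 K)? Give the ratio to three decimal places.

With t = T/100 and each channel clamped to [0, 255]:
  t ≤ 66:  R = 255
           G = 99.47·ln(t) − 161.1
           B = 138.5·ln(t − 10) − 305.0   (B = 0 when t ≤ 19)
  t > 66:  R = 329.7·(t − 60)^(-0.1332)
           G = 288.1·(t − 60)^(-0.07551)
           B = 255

At 8398 K (t = 83.98):
  G = 288.1·(83.98 − 60)^(-0.07551) = 288.1·23.98^(-0.07551) = 288.1·0.78670 = 226.647.
At 1829 K (t = 18.29):
  G = 99.47·ln 18.29 − 161.1 = 99.47·2.9064 − 161.1 = 127.995.
Gain = 127.995 / 226.647 = 0.5647 → 0.565.

0.565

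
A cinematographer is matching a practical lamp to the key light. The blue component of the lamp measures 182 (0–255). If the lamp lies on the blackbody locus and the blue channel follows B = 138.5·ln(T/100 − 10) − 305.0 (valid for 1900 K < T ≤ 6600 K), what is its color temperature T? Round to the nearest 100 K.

4400 K

ln(t − 10) = (182 + 305.0) / 138.5 = 3.5162.
t − 10 = e^3.5162 = 33.658, so t = 43.658.
T = 100·t = 4366 K → 4400 K to the nearest 100 K.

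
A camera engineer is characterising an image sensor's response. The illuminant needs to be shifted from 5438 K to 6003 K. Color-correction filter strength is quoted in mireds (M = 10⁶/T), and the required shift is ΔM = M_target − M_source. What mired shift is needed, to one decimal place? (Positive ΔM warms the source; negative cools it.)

-17.3 mireds

M_source = 10⁶/5438 = 183.891; M_target = 10⁶/6003 = 166.583.
ΔM = 166.583 − 183.891 = -17.308 → -17.3 mireds, a cooling shift.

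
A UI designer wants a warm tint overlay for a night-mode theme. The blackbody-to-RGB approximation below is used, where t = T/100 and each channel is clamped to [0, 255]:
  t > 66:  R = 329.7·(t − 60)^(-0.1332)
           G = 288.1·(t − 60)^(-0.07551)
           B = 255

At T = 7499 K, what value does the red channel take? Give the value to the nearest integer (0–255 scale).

230

t = 7499/100 = 74.99; the t > 66 branch applies.
R = 329.7·(74.99 − 60)^(-0.1332) = 329.7·14.99^(-0.1332) = 329.7·0.69724 = 229.881.
Rounded: 230.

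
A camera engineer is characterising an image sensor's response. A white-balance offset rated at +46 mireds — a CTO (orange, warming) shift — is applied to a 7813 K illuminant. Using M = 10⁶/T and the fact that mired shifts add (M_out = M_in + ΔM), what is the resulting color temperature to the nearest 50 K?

M_in = 10⁶/7813 = 127.99 mireds.
M_out = 127.99 + (+46) = 173.99 mireds.
T_out = 10⁶/173.99 = 5747.4 K → 5750 K.

5750 K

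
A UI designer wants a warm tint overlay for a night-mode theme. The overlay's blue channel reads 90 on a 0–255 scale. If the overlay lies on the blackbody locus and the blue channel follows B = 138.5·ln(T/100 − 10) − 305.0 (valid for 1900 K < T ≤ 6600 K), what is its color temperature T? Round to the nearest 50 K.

2750 K

ln(t − 10) = (90 + 305.0) / 138.5 = 2.8520.
t − 10 = e^2.8520 = 17.322, so t = 27.322.
T = 100·t = 2732 K → 2750 K to the nearest 50 K.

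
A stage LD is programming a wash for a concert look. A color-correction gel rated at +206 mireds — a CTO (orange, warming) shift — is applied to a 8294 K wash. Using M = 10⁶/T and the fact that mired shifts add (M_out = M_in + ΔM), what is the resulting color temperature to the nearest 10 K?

M_in = 10⁶/8294 = 120.57 mireds.
M_out = 120.57 + (+206) = 326.57 mireds.
T_out = 10⁶/326.57 = 3062.1 K → 3060 K.

3060 K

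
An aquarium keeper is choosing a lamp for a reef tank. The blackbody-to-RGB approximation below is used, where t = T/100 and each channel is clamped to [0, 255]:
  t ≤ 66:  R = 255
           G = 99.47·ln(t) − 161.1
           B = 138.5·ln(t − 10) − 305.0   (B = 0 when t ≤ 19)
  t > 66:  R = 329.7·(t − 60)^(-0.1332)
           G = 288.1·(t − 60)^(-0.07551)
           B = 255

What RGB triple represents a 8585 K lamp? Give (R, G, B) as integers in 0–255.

(214, 225, 255)

t = 8585/100 = 85.85; the t > 66 branch applies.
R = 329.7·(85.85 − 60)^(-0.1332) = 329.7·25.85^(-0.1332) = 329.7·0.64843 = 213.786.
G = 288.1·(85.85 − 60)^(-0.07551) = 288.1·25.85^(-0.07551) = 288.1·0.78225 = 225.366.
B = 255 by definition for t > 66.
Rounded: (214, 225, 255).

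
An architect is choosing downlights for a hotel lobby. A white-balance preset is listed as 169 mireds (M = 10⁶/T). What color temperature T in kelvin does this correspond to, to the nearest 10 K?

5920 K

T = 10⁶ / 169 = 5917.16 K → 5920 K.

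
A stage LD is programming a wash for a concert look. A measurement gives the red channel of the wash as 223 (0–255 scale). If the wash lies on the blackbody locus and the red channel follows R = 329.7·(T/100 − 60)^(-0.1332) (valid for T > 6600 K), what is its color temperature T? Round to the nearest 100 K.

7900 K

(t − 60)^(-0.1332) = 223/329.7 = 0.67637.
t − 60 = 0.67637^(1/-0.1332) = 0.67637^(-7.508) = 18.831, so t = 78.831.
T = 100·t = 7883 K → 7900 K to the nearest 100 K.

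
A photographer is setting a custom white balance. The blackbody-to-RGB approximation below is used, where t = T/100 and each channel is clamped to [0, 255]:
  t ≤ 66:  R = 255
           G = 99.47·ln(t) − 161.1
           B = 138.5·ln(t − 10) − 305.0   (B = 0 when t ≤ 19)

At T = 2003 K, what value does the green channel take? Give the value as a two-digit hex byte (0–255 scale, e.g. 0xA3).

t = 2003/100 = 20.03; the t ≤ 66 branch applies.
G = 99.47·ln 20.03 − 161.1 = 99.47·2.9972 − 161.1 = 137.035.
Rounded: 137; in hex, 0x89.

0x89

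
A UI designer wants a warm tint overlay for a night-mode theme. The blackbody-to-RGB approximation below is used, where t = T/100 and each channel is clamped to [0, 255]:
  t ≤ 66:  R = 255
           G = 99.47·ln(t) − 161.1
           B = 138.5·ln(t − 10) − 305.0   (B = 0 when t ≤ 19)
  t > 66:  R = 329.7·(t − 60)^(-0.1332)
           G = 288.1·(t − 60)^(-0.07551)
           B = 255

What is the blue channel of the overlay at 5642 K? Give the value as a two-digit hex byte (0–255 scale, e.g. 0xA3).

t = 5642/100 = 56.42; the t ≤ 66 branch applies.
B = 138.5·ln(56.42 − 10) − 305.0 = 138.5·ln 46.42 − 305.0 = 138.5·3.8377 − 305.0 = 226.526.
Rounded: 227; in hex, 0xE3.

0xE3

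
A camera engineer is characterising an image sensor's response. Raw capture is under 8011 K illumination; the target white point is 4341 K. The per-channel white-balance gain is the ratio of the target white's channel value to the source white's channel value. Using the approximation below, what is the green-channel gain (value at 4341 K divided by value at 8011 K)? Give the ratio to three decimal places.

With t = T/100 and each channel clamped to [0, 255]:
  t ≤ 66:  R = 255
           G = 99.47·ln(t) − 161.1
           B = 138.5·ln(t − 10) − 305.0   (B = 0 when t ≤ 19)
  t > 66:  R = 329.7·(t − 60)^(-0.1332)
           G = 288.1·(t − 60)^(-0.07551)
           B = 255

At 8011 K (t = 80.11):
  G = 288.1·(80.11 − 60)^(-0.07551) = 288.1·20.11^(-0.07551) = 288.1·0.79722 = 229.680.
At 4341 K (t = 43.41):
  G = 99.47·ln 43.41 − 161.1 = 99.47·3.7707 − 161.1 = 213.971.
Gain = 213.971 / 229.680 = 0.9316 → 0.932.

0.932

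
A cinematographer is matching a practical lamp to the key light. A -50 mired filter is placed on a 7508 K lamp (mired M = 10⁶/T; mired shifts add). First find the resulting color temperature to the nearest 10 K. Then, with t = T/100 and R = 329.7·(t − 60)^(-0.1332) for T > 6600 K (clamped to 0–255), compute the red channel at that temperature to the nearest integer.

M_in = 10⁶/7508 = 133.19; M_out = 133.19 + (-50) = 83.19.
T_out = 10⁶/83.19 = 12020.5 K → 12020 K; t = 120.2.
R = 329.7·(120.2 − 60)^(-0.1332) = 329.7·60.2^(-0.1332) = 329.7·0.57937 = 191.019.
Rounded: 191.

191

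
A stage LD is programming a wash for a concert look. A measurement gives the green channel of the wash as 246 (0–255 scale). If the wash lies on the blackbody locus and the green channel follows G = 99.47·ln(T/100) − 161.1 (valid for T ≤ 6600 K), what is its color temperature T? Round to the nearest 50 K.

6000 K

ln t = (246 + 161.1) / 99.47 = 4.0927.
t = e^4.0927 = 59.901.
T = 100·t = 5990 K → 6000 K to the nearest 50 K.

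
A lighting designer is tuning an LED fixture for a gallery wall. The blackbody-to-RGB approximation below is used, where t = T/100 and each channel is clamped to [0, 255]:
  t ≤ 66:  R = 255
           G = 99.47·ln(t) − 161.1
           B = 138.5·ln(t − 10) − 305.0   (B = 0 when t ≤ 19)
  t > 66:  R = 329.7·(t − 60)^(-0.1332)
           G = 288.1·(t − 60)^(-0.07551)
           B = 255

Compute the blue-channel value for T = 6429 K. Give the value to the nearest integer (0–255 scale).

t = 6429/100 = 64.29; the t ≤ 66 branch applies.
B = 138.5·ln(64.29 − 10) − 305.0 = 138.5·ln 54.29 − 305.0 = 138.5·3.9943 − 305.0 = 248.216.
Rounded: 248.

248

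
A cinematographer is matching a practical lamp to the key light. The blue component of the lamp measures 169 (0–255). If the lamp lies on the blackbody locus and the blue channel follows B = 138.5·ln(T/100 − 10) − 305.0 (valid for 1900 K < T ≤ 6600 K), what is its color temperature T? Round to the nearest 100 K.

4100 K

ln(t − 10) = (169 + 305.0) / 138.5 = 3.4224.
t − 10 = e^3.4224 = 30.642, so t = 40.642.
T = 100·t = 4064 K → 4100 K to the nearest 100 K.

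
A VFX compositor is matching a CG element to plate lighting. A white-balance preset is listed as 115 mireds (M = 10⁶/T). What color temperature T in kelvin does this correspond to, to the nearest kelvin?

8696 K

T = 10⁶ / 115 = 8695.65 K → 8696 K.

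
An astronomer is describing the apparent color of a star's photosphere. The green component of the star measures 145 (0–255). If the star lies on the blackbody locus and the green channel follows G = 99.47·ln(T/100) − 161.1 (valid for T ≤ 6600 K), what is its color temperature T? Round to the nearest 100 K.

ln t = (145 + 161.1) / 99.47 = 3.0773.
t = e^3.0773 = 21.700.
T = 100·t = 2170 K → 2200 K to the nearest 100 K.

2200 K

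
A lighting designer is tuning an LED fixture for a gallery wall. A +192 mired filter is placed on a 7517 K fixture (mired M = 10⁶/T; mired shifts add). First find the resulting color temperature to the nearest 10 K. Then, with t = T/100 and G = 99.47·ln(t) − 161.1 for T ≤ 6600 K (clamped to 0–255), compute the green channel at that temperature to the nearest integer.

M_in = 10⁶/7517 = 133.03; M_out = 133.03 + (+192) = 325.03.
T_out = 10⁶/325.03 = 3076.6 K → 3080 K; t = 30.8.
G = 99.47·ln 30.8 − 161.1 = 99.47·3.4275 − 161.1 = 179.835.
Rounded: 180.

180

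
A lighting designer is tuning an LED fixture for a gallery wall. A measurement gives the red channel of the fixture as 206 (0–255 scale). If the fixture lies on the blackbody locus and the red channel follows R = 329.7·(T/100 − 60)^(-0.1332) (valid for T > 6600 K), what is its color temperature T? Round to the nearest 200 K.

(t − 60)^(-0.1332) = 206/329.7 = 0.62481.
t − 60 = 0.62481^(1/-0.1332) = 0.62481^(-7.508) = 34.152, so t = 94.152.
T = 100·t = 9415 K → 9400 K to the nearest 200 K.

9400 K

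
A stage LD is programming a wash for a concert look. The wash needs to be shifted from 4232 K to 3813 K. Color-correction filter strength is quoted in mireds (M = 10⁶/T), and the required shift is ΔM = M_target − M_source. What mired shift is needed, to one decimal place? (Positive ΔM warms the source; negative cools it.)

M_source = 10⁶/4232 = 236.295; M_target = 10⁶/3813 = 262.261.
ΔM = 262.261 − 236.295 = 25.966 → +26.0 mireds, a warming shift.

+26.0 mireds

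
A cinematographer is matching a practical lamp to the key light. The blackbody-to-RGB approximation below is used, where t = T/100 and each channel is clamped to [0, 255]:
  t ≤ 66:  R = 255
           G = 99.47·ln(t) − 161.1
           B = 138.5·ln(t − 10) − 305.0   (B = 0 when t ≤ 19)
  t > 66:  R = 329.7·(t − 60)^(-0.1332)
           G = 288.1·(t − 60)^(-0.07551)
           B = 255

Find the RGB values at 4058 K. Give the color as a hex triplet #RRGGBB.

#FFCFA9

t = 4058/100 = 40.58; the t ≤ 66 branch applies.
R = 255 by definition for t ≤ 66.
G = 99.47·ln 40.58 − 161.1 = 99.47·3.7033 − 161.1 = 207.265.
B = 138.5·ln(40.58 − 10) − 305.0 = 138.5·ln 30.58 − 305.0 = 138.5·3.4203 − 305.0 = 168.718.
Rounded: (255, 207, 169).
In hex: #FFCFA9.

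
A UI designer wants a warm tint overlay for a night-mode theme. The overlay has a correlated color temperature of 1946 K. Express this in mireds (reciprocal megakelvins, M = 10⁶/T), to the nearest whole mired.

514 mireds

M = 10⁶ / 1946 = 513.875 → 514 mireds.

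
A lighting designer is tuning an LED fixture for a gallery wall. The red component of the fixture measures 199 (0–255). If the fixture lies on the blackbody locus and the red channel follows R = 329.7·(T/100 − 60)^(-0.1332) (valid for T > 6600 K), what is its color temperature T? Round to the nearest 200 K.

(t − 60)^(-0.1332) = 199/329.7 = 0.60358.
t − 60 = 0.60358^(1/-0.1332) = 0.60358^(-7.508) = 44.273, so t = 104.273.
T = 100·t = 10427 K → 10400 K to the nearest 200 K.

10400 K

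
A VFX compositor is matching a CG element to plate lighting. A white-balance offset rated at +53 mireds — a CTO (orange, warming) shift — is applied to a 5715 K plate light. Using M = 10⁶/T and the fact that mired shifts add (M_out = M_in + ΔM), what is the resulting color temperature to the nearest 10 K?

4390 K

M_in = 10⁶/5715 = 174.98 mireds.
M_out = 174.98 + (+53) = 227.98 mireds.
T_out = 10⁶/227.98 = 4386.4 K → 4390 K.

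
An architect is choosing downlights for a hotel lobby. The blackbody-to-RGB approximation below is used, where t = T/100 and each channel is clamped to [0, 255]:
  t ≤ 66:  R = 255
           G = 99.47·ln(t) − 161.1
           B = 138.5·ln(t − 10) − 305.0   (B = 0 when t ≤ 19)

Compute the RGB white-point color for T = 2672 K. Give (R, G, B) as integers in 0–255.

(255, 166, 85)

t = 2672/100 = 26.72; the t ≤ 66 branch applies.
R = 255 by definition for t ≤ 66.
G = 99.47·ln 26.72 − 161.1 = 99.47·3.2854 − 161.1 = 165.700.
B = 138.5·ln(26.72 − 10) − 305.0 = 138.5·ln 16.72 − 305.0 = 138.5·2.8166 − 305.0 = 85.100.
Rounded: (255, 166, 85).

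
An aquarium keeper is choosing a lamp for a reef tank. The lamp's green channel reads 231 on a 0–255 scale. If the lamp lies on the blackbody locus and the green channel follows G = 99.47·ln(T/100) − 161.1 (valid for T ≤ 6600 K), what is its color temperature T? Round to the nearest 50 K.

ln t = (231 + 161.1) / 99.47 = 3.9419.
t = e^3.9419 = 51.516.
T = 100·t = 5152 K → 5150 K to the nearest 50 K.

5150 K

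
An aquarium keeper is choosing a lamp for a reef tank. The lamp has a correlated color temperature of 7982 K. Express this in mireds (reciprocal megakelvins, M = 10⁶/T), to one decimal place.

M = 10⁶ / 7982 = 125.282 → 125.3 mireds.

125.3 mireds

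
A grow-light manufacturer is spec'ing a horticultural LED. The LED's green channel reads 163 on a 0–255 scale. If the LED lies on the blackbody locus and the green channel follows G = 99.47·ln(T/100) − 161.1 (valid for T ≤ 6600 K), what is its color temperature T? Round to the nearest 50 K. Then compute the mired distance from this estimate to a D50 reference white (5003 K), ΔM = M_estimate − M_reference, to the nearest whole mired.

+185 mireds

ln t = (163 + 161.1) / 99.47 = 3.2583.
t = e^3.2583 = 26.004.
T = 100·t = 2600 K → 2600 K to the nearest 50 K.
M_estimate = 10⁶/2600 = 384.62; M_reference = 10⁶/5003 = 199.88.
ΔM = 384.62 − 199.88 = 184.74 → +185 mireds.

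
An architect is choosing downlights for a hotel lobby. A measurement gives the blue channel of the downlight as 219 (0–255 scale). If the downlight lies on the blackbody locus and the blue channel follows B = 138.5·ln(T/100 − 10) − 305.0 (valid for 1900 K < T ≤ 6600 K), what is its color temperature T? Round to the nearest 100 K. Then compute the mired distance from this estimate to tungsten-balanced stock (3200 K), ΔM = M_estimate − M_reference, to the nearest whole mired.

ln(t − 10) = (219 + 305.0) / 138.5 = 3.7834.
t − 10 = e^3.7834 = 43.965, so t = 53.965.
T = 100·t = 5396 K → 5400 K to the nearest 100 K.
M_estimate = 10⁶/5400 = 185.19; M_reference = 10⁶/3200 = 312.50.
ΔM = 185.19 − 312.50 = -127.31 → -127 mireds.

-127 mireds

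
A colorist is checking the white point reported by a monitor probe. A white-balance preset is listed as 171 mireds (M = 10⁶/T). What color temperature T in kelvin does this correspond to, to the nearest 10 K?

5850 K

T = 10⁶ / 171 = 5847.95 K → 5850 K.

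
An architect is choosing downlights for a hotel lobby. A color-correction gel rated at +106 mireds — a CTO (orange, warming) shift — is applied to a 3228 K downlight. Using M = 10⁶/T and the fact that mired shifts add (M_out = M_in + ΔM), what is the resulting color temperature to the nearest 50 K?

M_in = 10⁶/3228 = 309.79 mireds.
M_out = 309.79 + (+106) = 415.79 mireds.
T_out = 10⁶/415.79 = 2405.1 K → 2400 K.

2400 K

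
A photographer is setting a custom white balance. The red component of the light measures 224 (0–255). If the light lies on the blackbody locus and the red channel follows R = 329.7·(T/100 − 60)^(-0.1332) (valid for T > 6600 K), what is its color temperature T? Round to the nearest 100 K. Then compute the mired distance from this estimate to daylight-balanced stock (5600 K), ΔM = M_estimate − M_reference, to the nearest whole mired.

(t − 60)^(-0.1332) = 224/329.7 = 0.67941.
t − 60 = 0.67941^(1/-0.1332) = 0.67941^(-7.508) = 18.209, so t = 78.209.
T = 100·t = 7821 K → 7800 K to the nearest 100 K.
M_estimate = 10⁶/7800 = 128.21; M_reference = 10⁶/5600 = 178.57.
ΔM = 128.21 − 178.57 = -50.37 → -50 mireds.

-50 mireds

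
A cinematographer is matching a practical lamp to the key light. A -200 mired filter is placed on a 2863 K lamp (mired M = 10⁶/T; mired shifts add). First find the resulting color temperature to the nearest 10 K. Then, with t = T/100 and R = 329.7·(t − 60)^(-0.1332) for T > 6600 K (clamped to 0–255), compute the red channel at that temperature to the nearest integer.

M_in = 10⁶/2863 = 349.28; M_out = 349.28 + (-200) = 149.28.
T_out = 10⁶/149.28 = 6698.6 K → 6700 K; t = 67.
R = 329.7·(67 − 60)^(-0.1332) = 329.7·7^(-0.1332) = 329.7·0.77167 = 254.420.
Rounded: 254.

254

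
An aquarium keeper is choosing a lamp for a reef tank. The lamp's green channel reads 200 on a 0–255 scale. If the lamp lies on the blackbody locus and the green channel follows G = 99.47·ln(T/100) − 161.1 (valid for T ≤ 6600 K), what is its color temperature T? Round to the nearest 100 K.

ln t = (200 + 161.1) / 99.47 = 3.6302.
t = e^3.6302 = 37.722.
T = 100·t = 3772 K → 3800 K to the nearest 100 K.

3800 K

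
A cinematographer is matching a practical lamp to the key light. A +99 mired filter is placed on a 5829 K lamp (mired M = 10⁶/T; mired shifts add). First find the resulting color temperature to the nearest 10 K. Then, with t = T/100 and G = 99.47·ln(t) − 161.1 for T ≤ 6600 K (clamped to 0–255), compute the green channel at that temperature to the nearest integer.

198

M_in = 10⁶/5829 = 171.56; M_out = 171.56 + (+99) = 270.56.
T_out = 10⁶/270.56 = 3696.1 K → 3700 K; t = 37.
G = 99.47·ln 37 − 161.1 = 99.47·3.6109 − 161.1 = 198.078.
Rounded: 198.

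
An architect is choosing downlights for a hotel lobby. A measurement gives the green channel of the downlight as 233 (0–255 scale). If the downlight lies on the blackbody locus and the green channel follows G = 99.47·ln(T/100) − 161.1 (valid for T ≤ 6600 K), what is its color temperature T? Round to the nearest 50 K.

5250 K

ln t = (233 + 161.1) / 99.47 = 3.9620.
t = e^3.9620 = 52.562.
T = 100·t = 5256 K → 5250 K to the nearest 50 K.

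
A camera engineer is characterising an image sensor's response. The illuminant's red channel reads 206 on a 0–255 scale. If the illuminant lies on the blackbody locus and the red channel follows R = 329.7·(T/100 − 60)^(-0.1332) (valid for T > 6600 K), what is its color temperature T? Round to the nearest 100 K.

(t − 60)^(-0.1332) = 206/329.7 = 0.62481.
t − 60 = 0.62481^(1/-0.1332) = 0.62481^(-7.508) = 34.152, so t = 94.152.
T = 100·t = 9415 K → 9400 K to the nearest 100 K.

9400 K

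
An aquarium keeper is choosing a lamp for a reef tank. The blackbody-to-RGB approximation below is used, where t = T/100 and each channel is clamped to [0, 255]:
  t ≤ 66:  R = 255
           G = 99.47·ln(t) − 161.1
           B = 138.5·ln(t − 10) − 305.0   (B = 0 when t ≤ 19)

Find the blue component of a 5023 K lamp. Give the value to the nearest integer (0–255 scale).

207

t = 5023/100 = 50.23; the t ≤ 66 branch applies.
B = 138.5·ln(50.23 − 10) − 305.0 = 138.5·ln 40.23 − 305.0 = 138.5·3.6946 − 305.0 = 206.704.
Rounded: 207.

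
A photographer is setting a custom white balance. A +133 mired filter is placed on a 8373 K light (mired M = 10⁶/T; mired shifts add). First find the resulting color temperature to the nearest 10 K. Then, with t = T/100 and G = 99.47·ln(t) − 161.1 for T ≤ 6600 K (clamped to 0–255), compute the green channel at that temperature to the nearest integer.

M_in = 10⁶/8373 = 119.43; M_out = 119.43 + (+133) = 252.43.
T_out = 10⁶/252.43 = 3961.5 K → 3960 K; t = 39.6.
G = 99.47·ln 39.6 − 161.1 = 99.47·3.6788 − 161.1 = 204.833.
Rounded: 205.

205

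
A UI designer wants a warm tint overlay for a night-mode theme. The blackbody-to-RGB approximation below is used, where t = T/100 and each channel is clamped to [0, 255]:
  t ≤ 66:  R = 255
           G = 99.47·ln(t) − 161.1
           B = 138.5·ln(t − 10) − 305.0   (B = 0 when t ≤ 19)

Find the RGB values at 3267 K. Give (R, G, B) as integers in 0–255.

t = 3267/100 = 32.67; the t ≤ 66 branch applies.
R = 255 by definition for t ≤ 66.
G = 99.47·ln 32.67 − 161.1 = 99.47·3.4865 − 161.1 = 185.698.
B = 138.5·ln(32.67 − 10) − 305.0 = 138.5·ln 22.67 − 305.0 = 138.5·3.1210 − 305.0 = 127.264.
Rounded: (255, 186, 127).

(255, 186, 127)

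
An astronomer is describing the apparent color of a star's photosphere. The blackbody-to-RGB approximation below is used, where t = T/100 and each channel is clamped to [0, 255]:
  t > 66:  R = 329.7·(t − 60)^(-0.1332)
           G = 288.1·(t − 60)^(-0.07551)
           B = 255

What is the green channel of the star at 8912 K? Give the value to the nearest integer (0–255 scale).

t = 8912/100 = 89.12; the t > 66 branch applies.
G = 288.1·(89.12 − 60)^(-0.07551) = 288.1·29.12^(-0.07551) = 288.1·0.77524 = 223.348.
Rounded: 223.

223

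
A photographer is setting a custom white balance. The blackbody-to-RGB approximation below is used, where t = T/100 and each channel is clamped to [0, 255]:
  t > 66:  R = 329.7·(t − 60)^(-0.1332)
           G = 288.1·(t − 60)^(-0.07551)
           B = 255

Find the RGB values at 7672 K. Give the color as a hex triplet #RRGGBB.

#E3E9FF

t = 7672/100 = 76.72; the t > 66 branch applies.
R = 329.7·(76.72 − 60)^(-0.1332) = 329.7·16.72^(-0.1332) = 329.7·0.68717 = 226.560.
G = 288.1·(76.72 − 60)^(-0.07551) = 288.1·16.72^(-0.07551) = 288.1·0.80841 = 232.904.
B = 255 by definition for t > 66.
Rounded: (227, 233, 255).
In hex: #E3E9FF.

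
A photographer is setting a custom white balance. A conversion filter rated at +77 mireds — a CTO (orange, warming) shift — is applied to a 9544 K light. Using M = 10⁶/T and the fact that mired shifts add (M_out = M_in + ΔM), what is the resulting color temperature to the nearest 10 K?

5500 K

M_in = 10⁶/9544 = 104.78 mireds.
M_out = 104.78 + (+77) = 181.78 mireds.
T_out = 10⁶/181.78 = 5501.2 K → 5500 K.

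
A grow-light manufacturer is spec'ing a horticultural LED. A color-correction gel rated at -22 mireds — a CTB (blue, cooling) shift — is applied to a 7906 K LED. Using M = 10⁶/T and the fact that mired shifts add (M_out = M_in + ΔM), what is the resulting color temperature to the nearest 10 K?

M_in = 10⁶/7906 = 126.49 mireds.
M_out = 126.49 + (-22) = 104.49 mireds.
T_out = 10⁶/104.49 = 9570.6 K → 9570 K.

9570 K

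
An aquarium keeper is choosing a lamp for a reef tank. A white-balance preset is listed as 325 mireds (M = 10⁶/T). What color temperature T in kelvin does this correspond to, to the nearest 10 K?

3080 K

T = 10⁶ / 325 = 3076.92 K → 3080 K.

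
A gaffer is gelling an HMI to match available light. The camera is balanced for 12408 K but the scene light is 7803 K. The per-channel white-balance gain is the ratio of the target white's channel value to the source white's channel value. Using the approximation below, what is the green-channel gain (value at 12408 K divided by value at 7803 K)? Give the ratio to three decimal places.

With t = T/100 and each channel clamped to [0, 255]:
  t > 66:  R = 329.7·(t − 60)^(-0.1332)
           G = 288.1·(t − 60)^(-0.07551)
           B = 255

At 7803 K (t = 78.03):
  G = 288.1·(78.03 − 60)^(-0.07551) = 288.1·18.03^(-0.07551) = 288.1·0.80382 = 231.581.
At 12408 K (t = 124.08):
  G = 288.1·(124.08 − 60)^(-0.07551) = 288.1·64.08^(-0.07551) = 288.1·0.73042 = 210.435.
Gain = 210.435 / 231.581 = 0.9087 → 0.909.

0.909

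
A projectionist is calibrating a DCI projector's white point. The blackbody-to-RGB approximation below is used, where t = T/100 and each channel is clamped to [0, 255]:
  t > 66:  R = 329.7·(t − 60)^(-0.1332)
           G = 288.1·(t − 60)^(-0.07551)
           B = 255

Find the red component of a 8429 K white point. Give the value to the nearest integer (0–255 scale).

216

t = 8429/100 = 84.29; the t > 66 branch applies.
R = 329.7·(84.29 − 60)^(-0.1332) = 329.7·24.29^(-0.1332) = 329.7·0.65382 = 215.566.
Rounded: 216.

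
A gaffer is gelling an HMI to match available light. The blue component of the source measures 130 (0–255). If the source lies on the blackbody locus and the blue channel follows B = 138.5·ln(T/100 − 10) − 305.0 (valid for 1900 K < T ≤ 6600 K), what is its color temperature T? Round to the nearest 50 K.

ln(t − 10) = (130 + 305.0) / 138.5 = 3.1408.
t − 10 = e^3.1408 = 23.122, so t = 33.122.
T = 100·t = 3312 K → 3300 K to the nearest 50 K.

3300 K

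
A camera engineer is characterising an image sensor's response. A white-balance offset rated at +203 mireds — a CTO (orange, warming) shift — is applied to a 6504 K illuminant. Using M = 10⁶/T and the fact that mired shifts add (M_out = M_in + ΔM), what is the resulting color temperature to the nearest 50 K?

2800 K

M_in = 10⁶/6504 = 153.75 mireds.
M_out = 153.75 + (+203) = 356.75 mireds.
T_out = 10⁶/356.75 = 2803.1 K → 2800 K.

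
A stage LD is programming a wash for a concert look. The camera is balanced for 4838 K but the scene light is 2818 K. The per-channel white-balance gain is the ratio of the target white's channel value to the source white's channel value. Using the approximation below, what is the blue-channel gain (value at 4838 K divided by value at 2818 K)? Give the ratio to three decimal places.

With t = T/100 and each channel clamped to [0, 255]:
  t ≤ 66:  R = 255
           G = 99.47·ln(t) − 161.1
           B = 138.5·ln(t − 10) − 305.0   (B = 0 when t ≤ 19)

At 2818 K (t = 28.18):
  B = 138.5·ln(28.18 − 10) − 305.0 = 138.5·ln 18.18 − 305.0 = 138.5·2.9003 − 305.0 = 96.695.
At 4838 K (t = 48.38):
  B = 138.5·ln(48.38 − 10) − 305.0 = 138.5·ln 38.38 − 305.0 = 138.5·3.6475 − 305.0 = 200.184.
Gain = 200.184 / 96.695 = 2.0703 → 2.070.

2.070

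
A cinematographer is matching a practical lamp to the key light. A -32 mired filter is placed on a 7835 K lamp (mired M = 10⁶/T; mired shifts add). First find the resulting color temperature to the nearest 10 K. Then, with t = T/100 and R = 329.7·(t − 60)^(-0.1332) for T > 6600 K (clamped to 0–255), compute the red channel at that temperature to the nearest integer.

199

M_in = 10⁶/7835 = 127.63; M_out = 127.63 + (-32) = 95.63.
T_out = 10⁶/95.63 = 10456.7 K → 10460 K; t = 104.6.
R = 329.7·(104.6 − 60)^(-0.1332) = 329.7·44.6^(-0.1332) = 329.7·0.60299 = 198.805.
Rounded: 199.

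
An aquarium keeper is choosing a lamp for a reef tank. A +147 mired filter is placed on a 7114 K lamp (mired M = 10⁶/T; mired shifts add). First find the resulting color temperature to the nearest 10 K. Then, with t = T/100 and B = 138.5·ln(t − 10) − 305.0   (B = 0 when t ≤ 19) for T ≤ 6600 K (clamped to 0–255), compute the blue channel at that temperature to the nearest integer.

M_in = 10⁶/7114 = 140.57; M_out = 140.57 + (+147) = 287.57.
T_out = 10⁶/287.57 = 3477.4 K → 3480 K; t = 34.8.
B = 138.5·ln(34.8 − 10) − 305.0 = 138.5·ln 24.8 − 305.0 = 138.5·3.2108 − 305.0 = 139.702.
Rounded: 140.

140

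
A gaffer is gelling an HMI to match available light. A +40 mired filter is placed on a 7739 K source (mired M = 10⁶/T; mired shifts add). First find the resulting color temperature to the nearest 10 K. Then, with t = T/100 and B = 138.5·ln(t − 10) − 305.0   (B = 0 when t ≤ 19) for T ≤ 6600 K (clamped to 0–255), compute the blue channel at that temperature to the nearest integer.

234

M_in = 10⁶/7739 = 129.22; M_out = 129.22 + (+40) = 169.22.
T_out = 10⁶/169.22 = 5909.6 K → 5910 K; t = 59.1.
B = 138.5·ln(59.1 − 10) − 305.0 = 138.5·ln 49.1 − 305.0 = 138.5·3.8939 − 305.0 = 234.299.
Rounded: 234.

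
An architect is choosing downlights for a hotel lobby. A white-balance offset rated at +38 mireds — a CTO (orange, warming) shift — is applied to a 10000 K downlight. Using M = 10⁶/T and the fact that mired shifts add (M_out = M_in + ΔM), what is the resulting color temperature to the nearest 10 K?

M_in = 10⁶/10000 = 100.00 mireds.
M_out = 100.00 + (+38) = 138.00 mireds.
T_out = 10⁶/138.00 = 7246.4 K → 7250 K.

7250 K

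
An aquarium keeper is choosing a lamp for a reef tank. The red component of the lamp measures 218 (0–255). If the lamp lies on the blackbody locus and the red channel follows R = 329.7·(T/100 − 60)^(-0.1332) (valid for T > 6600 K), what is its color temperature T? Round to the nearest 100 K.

8200 K

(t − 60)^(-0.1332) = 218/329.7 = 0.66121.
t − 60 = 0.66121^(1/-0.1332) = 0.66121^(-7.508) = 22.326, so t = 82.326.
T = 100·t = 8233 K → 8200 K to the nearest 100 K.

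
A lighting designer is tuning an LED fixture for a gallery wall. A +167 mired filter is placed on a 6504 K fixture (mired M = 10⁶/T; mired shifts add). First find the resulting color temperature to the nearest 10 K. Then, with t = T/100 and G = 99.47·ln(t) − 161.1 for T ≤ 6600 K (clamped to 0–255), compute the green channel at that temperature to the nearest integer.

181

M_in = 10⁶/6504 = 153.75; M_out = 153.75 + (+167) = 320.75.
T_out = 10⁶/320.75 = 3117.7 K → 3120 K; t = 31.2.
G = 99.47·ln 31.2 − 161.1 = 99.47·3.4404 − 161.1 = 181.118.
Rounded: 181.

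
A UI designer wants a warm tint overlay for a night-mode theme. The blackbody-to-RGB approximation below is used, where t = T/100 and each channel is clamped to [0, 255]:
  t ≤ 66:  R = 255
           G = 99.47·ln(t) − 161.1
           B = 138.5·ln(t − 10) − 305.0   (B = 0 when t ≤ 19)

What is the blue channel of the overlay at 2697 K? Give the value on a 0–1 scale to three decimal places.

0.342

t = 2697/100 = 26.97; the t ≤ 66 branch applies.
B = 138.5·ln(26.97 − 10) − 305.0 = 138.5·ln 16.97 − 305.0 = 138.5·2.8314 − 305.0 = 87.155.
On a 0–1 scale: 87.155/255 = 0.3418 → 0.342.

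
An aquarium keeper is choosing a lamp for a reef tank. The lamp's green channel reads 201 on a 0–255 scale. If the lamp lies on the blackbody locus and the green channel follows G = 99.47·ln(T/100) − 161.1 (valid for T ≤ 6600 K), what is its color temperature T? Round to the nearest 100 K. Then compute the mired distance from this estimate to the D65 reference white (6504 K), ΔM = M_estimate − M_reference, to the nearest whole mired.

ln t = (201 + 161.1) / 99.47 = 3.6403.
t = e^3.6403 = 38.103.
T = 100·t = 3810 K → 3800 K to the nearest 100 K.
M_estimate = 10⁶/3800 = 263.16; M_reference = 10⁶/6504 = 153.75.
ΔM = 263.16 − 153.75 = 109.41 → +109 mireds.

+109 mireds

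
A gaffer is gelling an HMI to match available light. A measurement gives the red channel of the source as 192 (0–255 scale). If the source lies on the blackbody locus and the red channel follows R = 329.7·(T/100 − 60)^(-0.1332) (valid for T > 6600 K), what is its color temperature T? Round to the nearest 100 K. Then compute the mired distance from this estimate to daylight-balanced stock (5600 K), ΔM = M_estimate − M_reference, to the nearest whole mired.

-94 mireds

(t − 60)^(-0.1332) = 192/329.7 = 0.58235.
t − 60 = 0.58235^(1/-0.1332) = 0.58235^(-7.508) = 57.929, so t = 117.929.
T = 100·t = 11793 K → 11800 K to the nearest 100 K.
M_estimate = 10⁶/11800 = 84.75; M_reference = 10⁶/5600 = 178.57.
ΔM = 84.75 − 178.57 = -93.83 → -94 mireds.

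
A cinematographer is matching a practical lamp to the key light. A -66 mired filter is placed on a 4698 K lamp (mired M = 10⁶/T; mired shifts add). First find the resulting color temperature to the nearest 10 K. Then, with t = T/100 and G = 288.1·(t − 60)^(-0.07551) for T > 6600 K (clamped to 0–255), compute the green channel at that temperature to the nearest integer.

M_in = 10⁶/4698 = 212.86; M_out = 212.86 + (-66) = 146.86.
T_out = 10⁶/146.86 = 6809.4 K → 6810 K; t = 68.1.
G = 288.1·(68.1 − 60)^(-0.07551) = 288.1·8.1^(-0.07551) = 288.1·0.85389 = 246.005.
Rounded: 246.

246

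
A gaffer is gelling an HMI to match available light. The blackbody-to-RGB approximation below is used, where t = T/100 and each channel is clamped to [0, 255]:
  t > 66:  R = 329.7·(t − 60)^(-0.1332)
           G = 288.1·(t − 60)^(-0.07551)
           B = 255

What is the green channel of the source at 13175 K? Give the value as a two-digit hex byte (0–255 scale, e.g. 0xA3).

t = 13175/100 = 131.75; the t > 66 branch applies.
G = 288.1·(131.75 − 60)^(-0.07551) = 288.1·71.75^(-0.07551) = 288.1·0.72421 = 208.646.
Rounded: 209; in hex, 0xD1.

0xD1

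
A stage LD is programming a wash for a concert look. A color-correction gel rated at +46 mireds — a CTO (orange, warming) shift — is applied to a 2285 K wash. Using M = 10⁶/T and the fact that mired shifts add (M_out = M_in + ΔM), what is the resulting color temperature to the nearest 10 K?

2070 K

M_in = 10⁶/2285 = 437.64 mireds.
M_out = 437.64 + (+46) = 483.64 mireds.
T_out = 10⁶/483.64 = 2067.7 K → 2070 K.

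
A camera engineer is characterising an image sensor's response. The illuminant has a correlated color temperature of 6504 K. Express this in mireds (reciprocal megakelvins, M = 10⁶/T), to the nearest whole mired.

M = 10⁶ / 6504 = 153.752 → 154 mireds.

154 mireds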